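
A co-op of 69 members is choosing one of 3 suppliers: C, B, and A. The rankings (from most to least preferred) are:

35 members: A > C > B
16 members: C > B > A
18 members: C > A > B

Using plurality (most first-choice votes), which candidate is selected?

A

First-place votes: C 34, B 0, A 35.
A has the most first-place votes.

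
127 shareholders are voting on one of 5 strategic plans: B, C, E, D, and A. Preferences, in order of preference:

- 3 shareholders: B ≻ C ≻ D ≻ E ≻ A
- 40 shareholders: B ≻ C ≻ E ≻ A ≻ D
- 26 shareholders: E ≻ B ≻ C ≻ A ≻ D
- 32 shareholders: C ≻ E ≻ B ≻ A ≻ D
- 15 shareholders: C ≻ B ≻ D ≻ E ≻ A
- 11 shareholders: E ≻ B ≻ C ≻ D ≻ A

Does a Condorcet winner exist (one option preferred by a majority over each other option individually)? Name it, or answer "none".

Checking pairwise contests:
E beats B 69–58.
B beats C 80–47.
C beats E 90–37.
B beats D 127–0.
B beats A 127–0.
Every option loses at least one head-to-head, so there is no Condorcet winner.

none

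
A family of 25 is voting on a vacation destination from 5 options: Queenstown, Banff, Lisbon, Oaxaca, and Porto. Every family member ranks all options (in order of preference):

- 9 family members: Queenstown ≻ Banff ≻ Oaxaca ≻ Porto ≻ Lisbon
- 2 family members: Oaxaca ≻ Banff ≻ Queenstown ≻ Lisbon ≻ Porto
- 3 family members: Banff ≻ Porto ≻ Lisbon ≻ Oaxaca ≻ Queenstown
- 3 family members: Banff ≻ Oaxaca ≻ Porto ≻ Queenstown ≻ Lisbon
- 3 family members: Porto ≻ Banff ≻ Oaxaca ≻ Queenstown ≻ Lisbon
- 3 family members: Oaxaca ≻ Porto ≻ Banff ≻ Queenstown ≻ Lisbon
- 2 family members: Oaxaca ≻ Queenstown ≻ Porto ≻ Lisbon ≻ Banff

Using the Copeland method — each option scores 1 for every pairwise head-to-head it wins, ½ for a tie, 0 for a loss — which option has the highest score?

Banff

Queenstown: beats Lisbon and Porto; loses to Banff and Oaxaca → score 2.
Banff: beats Queenstown, Lisbon, Oaxaca, and Porto → score 4.
Lisbon: loses to Queenstown, Banff, Oaxaca, and Porto → score 0.
Oaxaca: beats Queenstown, Lisbon, and Porto; loses to Banff → score 3.
Porto: beats Lisbon; loses to Queenstown, Banff, and Oaxaca → score 1.
Banff has the best pairwise record.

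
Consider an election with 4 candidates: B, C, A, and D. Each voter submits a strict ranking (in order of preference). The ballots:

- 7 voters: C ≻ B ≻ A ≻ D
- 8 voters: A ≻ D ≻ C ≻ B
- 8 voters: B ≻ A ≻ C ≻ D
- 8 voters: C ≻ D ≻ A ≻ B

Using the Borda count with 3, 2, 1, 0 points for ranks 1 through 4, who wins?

C

B: 7·2 + 8·0 + 8·3 + 8·0 = 38
C: 7·3 + 8·1 + 8·1 + 8·3 = 61
A: 7·1 + 8·3 + 8·2 + 8·1 = 55
D: 7·0 + 8·2 + 8·0 + 8·2 = 32
C has the highest Borda score (61).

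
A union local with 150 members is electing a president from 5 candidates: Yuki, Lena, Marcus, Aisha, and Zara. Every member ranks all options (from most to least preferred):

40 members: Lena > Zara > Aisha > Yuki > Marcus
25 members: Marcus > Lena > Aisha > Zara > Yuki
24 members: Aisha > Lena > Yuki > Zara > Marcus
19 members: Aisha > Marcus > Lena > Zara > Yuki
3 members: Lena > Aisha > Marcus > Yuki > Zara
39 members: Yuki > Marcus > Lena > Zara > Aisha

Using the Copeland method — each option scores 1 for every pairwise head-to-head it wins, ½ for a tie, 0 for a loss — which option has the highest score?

Yuki: beats Marcus; loses to Lena, Aisha, and Zara → score 1.
Lena: beats Yuki, Aisha, and Zara; loses to Marcus → score 3.
Marcus: beats Lena and Zara; loses to Yuki and Aisha → score 2.
Aisha: beats Yuki and Marcus; loses to Lena and Zara → score 2.
Zara: beats Yuki and Aisha; loses to Lena and Marcus → score 2.
Lena has the best pairwise record.

Lena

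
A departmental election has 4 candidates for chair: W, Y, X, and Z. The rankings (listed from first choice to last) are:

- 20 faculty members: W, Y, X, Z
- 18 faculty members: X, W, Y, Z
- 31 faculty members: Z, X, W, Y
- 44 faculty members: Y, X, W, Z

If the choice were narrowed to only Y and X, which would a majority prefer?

Y

Voters preferring Y to X: 64; preferring X to Y: 49.
Y wins the head-to-head.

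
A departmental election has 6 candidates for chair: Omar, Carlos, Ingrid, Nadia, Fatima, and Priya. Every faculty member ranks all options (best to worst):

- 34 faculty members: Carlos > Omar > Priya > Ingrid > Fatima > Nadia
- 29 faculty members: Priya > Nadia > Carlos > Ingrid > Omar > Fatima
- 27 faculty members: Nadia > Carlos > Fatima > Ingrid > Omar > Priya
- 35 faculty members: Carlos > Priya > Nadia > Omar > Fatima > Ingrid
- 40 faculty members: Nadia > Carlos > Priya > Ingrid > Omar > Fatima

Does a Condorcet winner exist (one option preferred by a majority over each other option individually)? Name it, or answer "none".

Checking pairwise contests:
Carlos beats Omar 165–0.
Nadia beats Carlos 96–69.
Carlos beats Ingrid 165–0.
Priya beats Nadia 98–67.
Omar beats Fatima 138–27.
Carlos beats Priya 136–29.
Every option loses at least one head-to-head, so there is no Condorcet winner.

none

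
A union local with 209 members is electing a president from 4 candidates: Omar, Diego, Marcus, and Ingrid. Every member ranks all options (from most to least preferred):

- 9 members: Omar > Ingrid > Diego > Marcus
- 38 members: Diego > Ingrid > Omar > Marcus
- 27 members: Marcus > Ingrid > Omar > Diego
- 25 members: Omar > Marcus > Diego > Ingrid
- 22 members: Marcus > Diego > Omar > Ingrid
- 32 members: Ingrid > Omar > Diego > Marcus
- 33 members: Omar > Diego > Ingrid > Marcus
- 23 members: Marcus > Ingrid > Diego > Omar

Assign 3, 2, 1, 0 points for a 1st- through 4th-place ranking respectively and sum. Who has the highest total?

Omar

Omar: 9·3 + 38·1 + 27·1 + 25·3 + 22·1 + 32·2 + 33·3 + 23·0 = 352
Diego: 9·1 + 38·3 + 27·0 + 25·1 + 22·2 + 32·1 + 33·2 + 23·1 = 313
Marcus: 9·0 + 38·0 + 27·3 + 25·2 + 22·3 + 32·0 + 33·0 + 23·3 = 266
Ingrid: 9·2 + 38·2 + 27·2 + 25·0 + 22·0 + 32·3 + 33·1 + 23·2 = 323
Omar has the highest Borda score (352).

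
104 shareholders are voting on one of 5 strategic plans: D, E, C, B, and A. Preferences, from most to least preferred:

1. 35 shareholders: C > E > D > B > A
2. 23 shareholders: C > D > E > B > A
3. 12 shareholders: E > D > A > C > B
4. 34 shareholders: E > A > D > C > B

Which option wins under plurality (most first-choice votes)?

C

First-place votes: D 0, E 46, C 58, B 0, A 0.
C has the most first-place votes.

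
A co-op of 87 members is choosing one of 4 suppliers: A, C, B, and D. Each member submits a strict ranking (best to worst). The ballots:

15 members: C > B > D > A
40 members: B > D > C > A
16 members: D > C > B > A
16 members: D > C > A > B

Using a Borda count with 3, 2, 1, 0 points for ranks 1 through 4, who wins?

A: 15·0 + 40·0 + 16·0 + 16·1 = 16
C: 15·3 + 40·1 + 16·2 + 16·2 = 149
B: 15·2 + 40·3 + 16·1 + 16·0 = 166
D: 15·1 + 40·2 + 16·3 + 16·3 = 191
D has the highest Borda score (191).

D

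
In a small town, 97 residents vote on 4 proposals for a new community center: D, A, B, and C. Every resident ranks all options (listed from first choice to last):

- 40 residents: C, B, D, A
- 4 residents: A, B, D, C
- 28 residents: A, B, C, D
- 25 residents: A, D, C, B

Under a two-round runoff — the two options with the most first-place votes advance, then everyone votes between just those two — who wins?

A

Round 1 first-place votes: D 0, A 57, B 0, C 40.
A and C advance.
Runoff: A is preferred to C by 57 voters; C by 40.
A wins the runoff.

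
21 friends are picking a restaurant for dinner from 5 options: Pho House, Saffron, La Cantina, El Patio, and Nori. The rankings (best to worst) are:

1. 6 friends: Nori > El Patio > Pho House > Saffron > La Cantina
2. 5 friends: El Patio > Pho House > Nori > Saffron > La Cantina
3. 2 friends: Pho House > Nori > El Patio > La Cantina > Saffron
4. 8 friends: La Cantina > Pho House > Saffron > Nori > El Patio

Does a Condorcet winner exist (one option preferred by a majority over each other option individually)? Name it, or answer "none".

Checking pairwise contests:
El Patio beats Pho House 11–10.
Pho House beats Saffron 21–0.
Pho House beats La Cantina 13–8.
Nori beats El Patio 16–5.
Pho House beats Nori 15–6.
Every option loses at least one head-to-head, so there is no Condorcet winner.

none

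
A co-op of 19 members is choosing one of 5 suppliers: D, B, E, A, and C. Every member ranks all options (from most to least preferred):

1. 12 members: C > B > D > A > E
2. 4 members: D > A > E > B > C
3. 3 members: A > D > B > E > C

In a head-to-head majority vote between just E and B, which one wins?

Voters preferring E to B: 4; preferring B to E: 15.
B wins the head-to-head.

B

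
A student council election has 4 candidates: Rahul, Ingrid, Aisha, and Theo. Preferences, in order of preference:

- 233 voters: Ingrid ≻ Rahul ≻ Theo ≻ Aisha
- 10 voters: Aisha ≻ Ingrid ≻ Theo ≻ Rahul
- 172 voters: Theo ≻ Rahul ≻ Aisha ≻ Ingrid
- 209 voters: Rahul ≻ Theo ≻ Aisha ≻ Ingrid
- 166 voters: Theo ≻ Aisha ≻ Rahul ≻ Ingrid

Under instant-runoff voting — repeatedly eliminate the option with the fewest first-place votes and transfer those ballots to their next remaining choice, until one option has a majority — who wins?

Theo

Round 1: Rahul 209, Ingrid 233, Aisha 10, Theo 338. Eliminate Aisha.
Round 2: Rahul 209, Ingrid 243, Theo 338. Eliminate Rahul.
Round 3: Ingrid 243, Theo 547. Theo has a majority.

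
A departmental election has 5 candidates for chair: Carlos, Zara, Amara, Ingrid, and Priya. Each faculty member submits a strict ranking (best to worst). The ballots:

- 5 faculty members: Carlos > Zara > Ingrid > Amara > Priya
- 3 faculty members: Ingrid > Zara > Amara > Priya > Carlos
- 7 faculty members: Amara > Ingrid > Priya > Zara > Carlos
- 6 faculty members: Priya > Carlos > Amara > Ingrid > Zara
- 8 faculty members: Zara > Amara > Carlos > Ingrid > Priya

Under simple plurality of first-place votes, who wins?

Zara

First-place votes: Carlos 5, Zara 8, Amara 7, Ingrid 3, Priya 6.
Zara has the most first-place votes.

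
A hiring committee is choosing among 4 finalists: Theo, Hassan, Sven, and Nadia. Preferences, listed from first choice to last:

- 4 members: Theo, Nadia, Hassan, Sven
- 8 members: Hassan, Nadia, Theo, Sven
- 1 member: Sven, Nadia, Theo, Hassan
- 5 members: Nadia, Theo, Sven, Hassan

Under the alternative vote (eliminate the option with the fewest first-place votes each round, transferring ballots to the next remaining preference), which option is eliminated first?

Round 1: Theo 4, Hassan 8, Sven 1, Nadia 5. Eliminate Sven.

Sven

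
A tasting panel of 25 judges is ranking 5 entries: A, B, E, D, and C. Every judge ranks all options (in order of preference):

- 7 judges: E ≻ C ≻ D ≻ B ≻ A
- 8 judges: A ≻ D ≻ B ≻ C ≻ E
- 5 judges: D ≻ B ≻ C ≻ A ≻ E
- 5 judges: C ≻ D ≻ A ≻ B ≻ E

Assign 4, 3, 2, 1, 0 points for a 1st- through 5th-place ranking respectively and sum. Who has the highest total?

D

A: 7·0 + 8·4 + 5·1 + 5·2 = 47
B: 7·1 + 8·2 + 5·3 + 5·1 = 43
E: 7·4 + 8·0 + 5·0 + 5·0 = 28
D: 7·2 + 8·3 + 5·4 + 5·3 = 73
C: 7·3 + 8·1 + 5·2 + 5·4 = 59
D has the highest Borda score (73).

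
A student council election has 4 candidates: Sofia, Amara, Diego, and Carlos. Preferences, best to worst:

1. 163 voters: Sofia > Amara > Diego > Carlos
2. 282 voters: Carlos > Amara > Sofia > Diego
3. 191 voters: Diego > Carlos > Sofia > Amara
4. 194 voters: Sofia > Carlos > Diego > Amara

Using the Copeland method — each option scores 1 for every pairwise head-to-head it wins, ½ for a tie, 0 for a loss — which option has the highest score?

Sofia: beats Amara and Diego; loses to Carlos → score 2.
Amara: beats Diego; loses to Sofia and Carlos → score 1.
Diego: loses to Sofia, Amara, and Carlos → score 0.
Carlos: beats Sofia, Amara, and Diego → score 3.
Carlos has the best pairwise record.

Carlos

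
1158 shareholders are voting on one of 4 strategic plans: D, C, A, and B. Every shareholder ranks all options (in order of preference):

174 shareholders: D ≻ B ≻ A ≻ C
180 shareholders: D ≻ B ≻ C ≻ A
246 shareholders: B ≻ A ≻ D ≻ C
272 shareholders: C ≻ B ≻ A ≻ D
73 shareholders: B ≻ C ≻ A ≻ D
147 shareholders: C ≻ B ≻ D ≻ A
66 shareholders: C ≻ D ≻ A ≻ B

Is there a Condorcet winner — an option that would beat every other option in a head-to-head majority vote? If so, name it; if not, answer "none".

B

B vs D: 738–420 for B.
B vs C: 673–485 for B.
B vs A: 1092–66 for B.
B beats every other option head-to-head.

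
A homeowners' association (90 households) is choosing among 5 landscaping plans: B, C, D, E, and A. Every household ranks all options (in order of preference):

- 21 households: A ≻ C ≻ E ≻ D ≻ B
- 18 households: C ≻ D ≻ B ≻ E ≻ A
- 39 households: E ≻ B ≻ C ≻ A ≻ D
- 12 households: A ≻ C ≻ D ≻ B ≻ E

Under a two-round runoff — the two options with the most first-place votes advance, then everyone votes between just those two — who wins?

E

Round 1 first-place votes: B 0, C 18, D 0, E 39, A 33.
E and A advance.
Runoff: E is preferred to A by 57 voters; A by 33.
E wins the runoff.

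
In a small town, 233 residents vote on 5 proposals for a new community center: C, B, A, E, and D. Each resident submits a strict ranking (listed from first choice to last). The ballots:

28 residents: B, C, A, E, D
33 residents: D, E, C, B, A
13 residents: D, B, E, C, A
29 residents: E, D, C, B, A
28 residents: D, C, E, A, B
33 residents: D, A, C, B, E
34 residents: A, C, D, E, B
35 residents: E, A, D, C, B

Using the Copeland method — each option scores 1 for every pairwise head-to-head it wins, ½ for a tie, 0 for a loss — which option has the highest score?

C: beats B, A, and E; loses to D → score 3.
B: loses to C, A, E, and D → score 0.
A: beats B; loses to C, E, and D → score 1.
E: beats B and A; loses to C and D → score 2.
D: beats C, B, A, and E → score 4.
D has the best pairwise record.

D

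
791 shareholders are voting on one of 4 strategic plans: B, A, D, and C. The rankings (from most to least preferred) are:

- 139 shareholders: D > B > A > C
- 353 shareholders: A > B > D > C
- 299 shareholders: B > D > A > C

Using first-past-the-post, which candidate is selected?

A

First-place votes: B 299, A 353, D 139, C 0.
A has the most first-place votes.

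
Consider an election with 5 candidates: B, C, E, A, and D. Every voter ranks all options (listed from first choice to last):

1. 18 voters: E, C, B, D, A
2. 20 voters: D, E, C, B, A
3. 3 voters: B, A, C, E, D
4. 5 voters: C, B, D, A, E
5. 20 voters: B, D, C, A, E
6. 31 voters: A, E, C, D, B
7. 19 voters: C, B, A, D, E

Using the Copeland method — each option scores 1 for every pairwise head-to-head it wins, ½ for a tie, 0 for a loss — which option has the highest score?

C

B: beats A and D; loses to C and E → score 2.
C: beats B, A, and D; loses to E → score 3.
E: beats B and C; loses to A and D → score 2.
A: beats E; loses to B, C, and D → score 1.
D: beats E and A; loses to B and C → score 2.
C has the best pairwise record.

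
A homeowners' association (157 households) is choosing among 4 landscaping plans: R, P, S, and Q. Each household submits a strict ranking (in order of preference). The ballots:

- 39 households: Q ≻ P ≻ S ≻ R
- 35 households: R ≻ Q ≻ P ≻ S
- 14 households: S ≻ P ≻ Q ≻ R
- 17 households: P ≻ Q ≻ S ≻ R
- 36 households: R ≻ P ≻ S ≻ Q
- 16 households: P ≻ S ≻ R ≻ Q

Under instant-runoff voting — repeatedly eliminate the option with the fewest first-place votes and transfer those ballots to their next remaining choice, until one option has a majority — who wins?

Round 1: R 71, P 33, S 14, Q 39. Eliminate S.
Round 2: R 71, P 47, Q 39. Eliminate Q.
Round 3: R 71, P 86. P has a majority.

P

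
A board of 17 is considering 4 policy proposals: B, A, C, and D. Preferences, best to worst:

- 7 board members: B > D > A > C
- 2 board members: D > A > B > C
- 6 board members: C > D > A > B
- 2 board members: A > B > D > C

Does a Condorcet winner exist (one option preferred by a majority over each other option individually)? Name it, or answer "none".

Checking pairwise contests:
A beats B 10–7.
D beats A 15–2.
B beats C 11–6.
B beats D 9–8.
Every option loses at least one head-to-head, so there is no Condorcet winner.

none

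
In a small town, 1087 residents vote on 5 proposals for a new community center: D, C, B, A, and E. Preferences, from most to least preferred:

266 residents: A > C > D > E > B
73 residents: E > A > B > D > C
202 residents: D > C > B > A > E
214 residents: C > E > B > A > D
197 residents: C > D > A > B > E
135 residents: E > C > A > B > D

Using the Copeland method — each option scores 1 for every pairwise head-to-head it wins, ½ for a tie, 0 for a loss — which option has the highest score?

C

D: beats B and E; loses to C and A → score 2.
C: beats D, B, A, and E → score 4.
B: loses to D, C, A, and E → score 0.
A: beats D, B, and E; loses to C → score 3.
E: beats B; loses to D, C, and A → score 1.
C has the best pairwise record.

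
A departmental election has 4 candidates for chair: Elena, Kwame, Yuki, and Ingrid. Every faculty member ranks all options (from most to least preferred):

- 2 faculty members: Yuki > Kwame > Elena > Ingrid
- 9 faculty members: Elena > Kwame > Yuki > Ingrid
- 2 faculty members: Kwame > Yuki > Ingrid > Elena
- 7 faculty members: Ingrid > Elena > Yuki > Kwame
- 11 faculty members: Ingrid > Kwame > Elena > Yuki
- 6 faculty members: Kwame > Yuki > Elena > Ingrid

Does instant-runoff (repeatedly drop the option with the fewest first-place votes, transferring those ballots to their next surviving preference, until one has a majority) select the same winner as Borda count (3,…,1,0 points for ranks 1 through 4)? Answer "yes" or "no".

yes

Instant-runoff — R1 Elena 9, Kwame 8, Yuki 2, Ingrid 18 (Yuki out); R2 Elena 9, Kwame 10, Ingrid 18 (Elena out); R3 Kwame 19, Ingrid 18 (Kwame winner). Winner: Kwame.
Borda — scores: Elena 60, Kwame 68, Yuki 38, Ingrid 56. Winner: Kwame.
The two methods agree.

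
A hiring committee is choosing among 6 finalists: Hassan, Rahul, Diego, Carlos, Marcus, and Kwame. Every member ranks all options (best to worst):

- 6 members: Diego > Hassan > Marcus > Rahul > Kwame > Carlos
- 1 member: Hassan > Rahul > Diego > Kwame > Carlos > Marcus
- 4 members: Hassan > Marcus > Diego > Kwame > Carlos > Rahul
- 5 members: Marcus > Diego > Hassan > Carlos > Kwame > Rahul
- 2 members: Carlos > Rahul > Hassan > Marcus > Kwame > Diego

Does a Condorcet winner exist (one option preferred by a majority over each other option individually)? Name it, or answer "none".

Checking pairwise contests:
Diego beats Hassan 11–7.
Hassan beats Rahul 16–2.
Marcus beats Diego 11–7.
Hassan beats Carlos 16–2.
Hassan beats Marcus 13–5.
Hassan beats Kwame 18–0.
Every option loses at least one head-to-head, so there is no Condorcet winner.

none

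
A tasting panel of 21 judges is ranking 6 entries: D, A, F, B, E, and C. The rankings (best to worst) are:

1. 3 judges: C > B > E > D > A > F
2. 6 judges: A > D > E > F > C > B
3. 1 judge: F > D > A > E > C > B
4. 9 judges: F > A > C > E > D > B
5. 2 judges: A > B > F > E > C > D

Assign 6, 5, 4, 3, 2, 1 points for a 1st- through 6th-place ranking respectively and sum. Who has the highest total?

D: 3·3 + 6·5 + 1·5 + 9·2 + 2·1 = 64
A: 3·2 + 6·6 + 1·4 + 9·5 + 2·6 = 103
F: 3·1 + 6·3 + 1·6 + 9·6 + 2·4 = 89
B: 3·5 + 6·1 + 1·1 + 9·1 + 2·5 = 41
E: 3·4 + 6·4 + 1·3 + 9·3 + 2·3 = 72
C: 3·6 + 6·2 + 1·2 + 9·4 + 2·2 = 72
A has the highest Borda score (103).

A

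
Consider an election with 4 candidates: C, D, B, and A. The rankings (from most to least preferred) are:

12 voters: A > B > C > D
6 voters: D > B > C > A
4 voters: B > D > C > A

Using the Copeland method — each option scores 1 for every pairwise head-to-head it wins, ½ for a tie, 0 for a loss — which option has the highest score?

A

C: beats D; loses to B and A → score 1.
D: loses to C, B, and A → score 0.
B: beats C and D; loses to A → score 2.
A: beats C, D, and B → score 3.
A has the best pairwise record.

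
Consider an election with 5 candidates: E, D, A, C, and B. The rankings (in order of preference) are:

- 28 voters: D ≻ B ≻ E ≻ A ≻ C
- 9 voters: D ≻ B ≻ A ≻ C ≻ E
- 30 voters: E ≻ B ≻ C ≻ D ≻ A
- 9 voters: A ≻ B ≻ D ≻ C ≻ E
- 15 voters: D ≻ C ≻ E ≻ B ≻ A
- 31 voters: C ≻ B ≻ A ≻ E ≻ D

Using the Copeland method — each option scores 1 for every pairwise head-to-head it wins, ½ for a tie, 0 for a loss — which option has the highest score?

E: beats A; ties D; loses to C and B → score 1.5.
D: beats A; ties E and C; loses to B → score 2.
A: loses to E, D, C, and B → score 0.
C: beats E and A; ties D; loses to B → score 2.5.
B: beats E, D, A, and C → score 4.
B has the best pairwise record.

B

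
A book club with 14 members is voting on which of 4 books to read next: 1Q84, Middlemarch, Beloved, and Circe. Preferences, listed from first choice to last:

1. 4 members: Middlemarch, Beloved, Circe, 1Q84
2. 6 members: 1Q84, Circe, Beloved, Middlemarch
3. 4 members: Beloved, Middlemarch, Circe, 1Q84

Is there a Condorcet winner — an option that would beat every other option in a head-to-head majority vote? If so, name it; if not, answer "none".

Beloved vs 1Q84: 8–6 for Beloved.
Beloved vs Middlemarch: 10–4 for Beloved.
Beloved vs Circe: 8–6 for Beloved.
Beloved beats every other option head-to-head.

Beloved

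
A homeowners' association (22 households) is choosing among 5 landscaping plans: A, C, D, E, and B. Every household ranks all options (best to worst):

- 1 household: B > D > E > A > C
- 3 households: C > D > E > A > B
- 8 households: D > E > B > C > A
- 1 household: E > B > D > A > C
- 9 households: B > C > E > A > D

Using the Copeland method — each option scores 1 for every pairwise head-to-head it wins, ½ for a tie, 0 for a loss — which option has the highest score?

C

A: loses to C, D, E, and B → score 0.
C: beats A, D, and E; loses to B → score 3.
D: beats A and E; ties B; loses to C → score 2.5.
E: beats A and B; loses to C and D → score 2.
B: beats A and C; ties D; loses to E → score 2.5.
C has the best pairwise record.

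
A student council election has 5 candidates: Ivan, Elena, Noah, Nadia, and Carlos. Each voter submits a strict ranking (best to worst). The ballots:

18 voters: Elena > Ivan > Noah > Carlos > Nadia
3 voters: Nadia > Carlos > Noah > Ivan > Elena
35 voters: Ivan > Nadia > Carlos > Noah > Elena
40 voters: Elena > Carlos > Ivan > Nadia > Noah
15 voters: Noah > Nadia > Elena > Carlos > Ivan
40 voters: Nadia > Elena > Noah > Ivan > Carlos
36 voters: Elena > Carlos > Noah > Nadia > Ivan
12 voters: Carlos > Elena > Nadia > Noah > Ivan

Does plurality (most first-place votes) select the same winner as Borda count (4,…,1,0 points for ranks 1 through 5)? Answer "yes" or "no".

yes

Plurality — first-place votes: Ivan 35, Elena 94, Noah 15, Nadia 43, Carlos 12. Winner: Elena.
Borda — scores: Ivan 317, Elena 562, Noah 301, Nadia 422, Carlos 388. Winner: Elena.
The two methods agree.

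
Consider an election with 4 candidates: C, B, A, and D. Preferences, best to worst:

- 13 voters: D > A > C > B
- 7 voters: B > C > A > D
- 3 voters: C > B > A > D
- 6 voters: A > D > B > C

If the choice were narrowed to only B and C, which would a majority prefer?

Voters preferring B to C: 13; preferring C to B: 16.
C wins the head-to-head.

C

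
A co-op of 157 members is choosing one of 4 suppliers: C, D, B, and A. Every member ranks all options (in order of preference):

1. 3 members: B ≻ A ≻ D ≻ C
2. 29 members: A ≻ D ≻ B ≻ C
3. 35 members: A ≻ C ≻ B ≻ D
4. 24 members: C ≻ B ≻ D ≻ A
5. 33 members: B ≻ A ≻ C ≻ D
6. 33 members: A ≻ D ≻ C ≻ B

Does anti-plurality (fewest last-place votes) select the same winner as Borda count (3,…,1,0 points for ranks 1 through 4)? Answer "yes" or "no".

yes

Anti-plurality — last-place votes: C 32, D 68, B 33, A 24. Winner: A.
Borda — scores: C 208, D 151, B 220, A 363. Winner: A.
The two methods agree.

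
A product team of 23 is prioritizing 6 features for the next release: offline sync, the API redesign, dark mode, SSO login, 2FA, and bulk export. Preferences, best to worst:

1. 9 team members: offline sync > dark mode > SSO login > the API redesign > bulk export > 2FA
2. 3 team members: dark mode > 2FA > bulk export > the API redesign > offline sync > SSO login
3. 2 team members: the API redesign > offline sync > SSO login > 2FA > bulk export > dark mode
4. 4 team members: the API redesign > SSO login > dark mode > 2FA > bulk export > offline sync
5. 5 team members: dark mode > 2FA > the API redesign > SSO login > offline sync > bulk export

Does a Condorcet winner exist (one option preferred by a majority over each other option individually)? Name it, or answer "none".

dark mode vs offline sync: 12–11 for dark mode.
dark mode vs the API redesign: 17–6 for dark mode.
dark mode vs SSO login: 17–6 for dark mode.
dark mode vs 2FA: 21–2 for dark mode.
dark mode vs bulk export: 21–2 for dark mode.
dark mode beats every other option head-to-head.

dark mode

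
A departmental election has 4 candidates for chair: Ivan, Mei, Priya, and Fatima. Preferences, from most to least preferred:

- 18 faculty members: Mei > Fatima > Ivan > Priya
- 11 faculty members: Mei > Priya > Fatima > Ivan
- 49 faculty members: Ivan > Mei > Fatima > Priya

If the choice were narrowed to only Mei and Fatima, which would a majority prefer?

Voters preferring Mei to Fatima: 78; preferring Fatima to Mei: 0.
Mei wins the head-to-head.

Mei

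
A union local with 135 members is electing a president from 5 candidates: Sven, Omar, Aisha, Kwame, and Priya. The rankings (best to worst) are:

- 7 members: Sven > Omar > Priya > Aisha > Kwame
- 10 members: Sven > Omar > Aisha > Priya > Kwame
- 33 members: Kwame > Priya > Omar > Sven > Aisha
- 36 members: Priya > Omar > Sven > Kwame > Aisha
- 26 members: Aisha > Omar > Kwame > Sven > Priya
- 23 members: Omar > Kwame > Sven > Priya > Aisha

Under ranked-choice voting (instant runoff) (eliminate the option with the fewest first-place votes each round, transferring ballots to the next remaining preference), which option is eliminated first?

Sven

Round 1: Sven 17, Omar 23, Aisha 26, Kwame 33, Priya 36. Eliminate Sven.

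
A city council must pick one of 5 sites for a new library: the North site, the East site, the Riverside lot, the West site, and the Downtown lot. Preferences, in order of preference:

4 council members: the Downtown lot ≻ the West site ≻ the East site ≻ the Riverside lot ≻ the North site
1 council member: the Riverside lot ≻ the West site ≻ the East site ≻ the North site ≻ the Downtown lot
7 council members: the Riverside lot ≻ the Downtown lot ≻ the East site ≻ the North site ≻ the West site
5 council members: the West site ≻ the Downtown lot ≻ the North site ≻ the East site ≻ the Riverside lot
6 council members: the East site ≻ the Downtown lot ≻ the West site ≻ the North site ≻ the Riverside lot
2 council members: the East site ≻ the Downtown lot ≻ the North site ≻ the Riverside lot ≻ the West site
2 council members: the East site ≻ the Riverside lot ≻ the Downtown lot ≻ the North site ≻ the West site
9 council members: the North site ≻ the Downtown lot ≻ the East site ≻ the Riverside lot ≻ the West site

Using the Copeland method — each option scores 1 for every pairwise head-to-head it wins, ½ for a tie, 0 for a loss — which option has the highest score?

the North site: beats the Riverside lot and the West site; loses to the East site and the Downtown lot → score 2.
the East site: beats the North site, the Riverside lot, and the West site; loses to the Downtown lot → score 3.
the Riverside lot: beats the West site; loses to the North site, the East site, and the Downtown lot → score 1.
the West site: loses to the North site, the East site, the Riverside lot, and the Downtown lot → score 0.
the Downtown lot: beats the North site, the East site, the Riverside lot, and the West site → score 4.
the Downtown lot has the best pairwise record.

the Downtown lot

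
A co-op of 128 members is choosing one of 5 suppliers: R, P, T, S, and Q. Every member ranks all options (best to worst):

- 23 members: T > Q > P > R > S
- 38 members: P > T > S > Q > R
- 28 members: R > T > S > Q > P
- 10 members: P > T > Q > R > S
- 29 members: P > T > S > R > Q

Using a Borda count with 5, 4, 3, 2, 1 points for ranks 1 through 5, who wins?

T

R: 23·2 + 38·1 + 28·5 + 10·2 + 29·2 = 302
P: 23·3 + 38·5 + 28·1 + 10·5 + 29·5 = 482
T: 23·5 + 38·4 + 28·4 + 10·4 + 29·4 = 535
S: 23·1 + 38·3 + 28·3 + 10·1 + 29·3 = 318
Q: 23·4 + 38·2 + 28·2 + 10·3 + 29·1 = 283
T has the highest Borda score (535).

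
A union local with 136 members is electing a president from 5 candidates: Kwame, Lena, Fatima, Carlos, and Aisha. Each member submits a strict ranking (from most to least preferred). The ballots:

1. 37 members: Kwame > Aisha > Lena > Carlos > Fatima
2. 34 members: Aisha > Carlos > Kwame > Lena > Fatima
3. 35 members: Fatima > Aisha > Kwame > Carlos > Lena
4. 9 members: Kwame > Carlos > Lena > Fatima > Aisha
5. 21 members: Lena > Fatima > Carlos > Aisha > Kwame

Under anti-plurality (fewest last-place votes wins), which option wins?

Last-place votes: Kwame 21, Lena 35, Fatima 71, Carlos 0, Aisha 9.
Carlos is ranked last by the fewest voters, so Carlos wins.

Carlos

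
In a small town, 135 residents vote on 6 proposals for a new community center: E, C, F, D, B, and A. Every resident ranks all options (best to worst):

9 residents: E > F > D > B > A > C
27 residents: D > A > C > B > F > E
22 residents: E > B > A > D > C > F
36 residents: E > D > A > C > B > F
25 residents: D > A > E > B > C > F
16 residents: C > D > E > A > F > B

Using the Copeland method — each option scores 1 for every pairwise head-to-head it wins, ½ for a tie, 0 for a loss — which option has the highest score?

E: beats C, F, B, and A; loses to D → score 4.
C: beats F and B; loses to E, D, and A → score 2.
F: loses to E, C, D, B, and A → score 0.
D: beats E, C, F, B, and A → score 5.
B: beats F; loses to E, C, D, and A → score 1.
A: beats C, F, and B; loses to E and D → score 3.
D has the best pairwise record.

D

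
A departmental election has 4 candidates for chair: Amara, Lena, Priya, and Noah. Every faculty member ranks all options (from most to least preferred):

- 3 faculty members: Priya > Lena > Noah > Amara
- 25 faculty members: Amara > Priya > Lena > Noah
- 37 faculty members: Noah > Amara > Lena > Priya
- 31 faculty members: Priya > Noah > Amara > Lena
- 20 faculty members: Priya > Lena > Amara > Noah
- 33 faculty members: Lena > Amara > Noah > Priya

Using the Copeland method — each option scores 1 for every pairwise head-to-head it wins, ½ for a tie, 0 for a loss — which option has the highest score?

Amara: beats Lena, Priya, and Noah → score 3.
Lena: beats Noah; loses to Amara and Priya → score 1.
Priya: beats Lena and Noah; loses to Amara → score 2.
Noah: loses to Amara, Lena, and Priya → score 0.
Amara has the best pairwise record.

Amara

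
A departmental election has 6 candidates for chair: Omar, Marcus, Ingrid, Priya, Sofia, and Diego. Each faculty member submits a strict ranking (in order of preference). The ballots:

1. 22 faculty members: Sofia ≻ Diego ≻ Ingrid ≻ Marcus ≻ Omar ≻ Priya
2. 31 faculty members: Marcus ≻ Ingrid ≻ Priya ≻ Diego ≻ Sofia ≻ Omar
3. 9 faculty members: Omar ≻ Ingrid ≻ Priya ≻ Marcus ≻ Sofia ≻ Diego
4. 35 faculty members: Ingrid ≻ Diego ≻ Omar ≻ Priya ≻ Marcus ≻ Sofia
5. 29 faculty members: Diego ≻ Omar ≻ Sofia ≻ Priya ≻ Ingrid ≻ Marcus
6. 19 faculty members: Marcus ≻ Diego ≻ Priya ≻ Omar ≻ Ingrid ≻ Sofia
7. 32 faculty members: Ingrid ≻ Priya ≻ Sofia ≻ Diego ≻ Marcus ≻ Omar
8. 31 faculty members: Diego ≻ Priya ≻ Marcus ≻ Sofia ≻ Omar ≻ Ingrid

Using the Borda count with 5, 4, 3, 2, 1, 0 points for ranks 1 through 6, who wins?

Diego

Omar: 22·1 + 31·0 + 9·5 + 35·3 + 29·4 + 19·2 + 32·0 + 31·1 = 357
Marcus: 22·2 + 31·5 + 9·2 + 35·1 + 29·0 + 19·5 + 32·1 + 31·3 = 472
Ingrid: 22·3 + 31·4 + 9·4 + 35·5 + 29·1 + 19·1 + 32·5 + 31·0 = 609
Priya: 22·0 + 31·3 + 9·3 + 35·2 + 29·2 + 19·3 + 32·4 + 31·4 = 557
Sofia: 22·5 + 31·1 + 9·1 + 35·0 + 29·3 + 19·0 + 32·3 + 31·2 = 395
Diego: 22·4 + 31·2 + 9·0 + 35·4 + 29·5 + 19·4 + 32·2 + 31·5 = 730
Diego has the highest Borda score (730).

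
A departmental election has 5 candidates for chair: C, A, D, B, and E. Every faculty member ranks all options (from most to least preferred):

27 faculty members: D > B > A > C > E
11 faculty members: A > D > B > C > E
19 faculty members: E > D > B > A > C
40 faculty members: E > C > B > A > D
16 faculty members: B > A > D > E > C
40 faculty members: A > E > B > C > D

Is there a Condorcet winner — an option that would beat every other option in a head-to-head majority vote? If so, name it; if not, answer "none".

none

Checking pairwise contests:
A beats C 113–40.
B beats A 102–51.
C beats D 80–73.
E beats B 99–54.
A beats E 94–59.
Every option loses at least one head-to-head, so there is no Condorcet winner.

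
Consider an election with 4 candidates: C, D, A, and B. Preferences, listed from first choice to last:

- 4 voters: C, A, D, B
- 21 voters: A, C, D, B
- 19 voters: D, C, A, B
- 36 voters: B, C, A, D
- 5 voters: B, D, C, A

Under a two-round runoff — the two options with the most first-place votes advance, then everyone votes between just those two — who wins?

Round 1 first-place votes: C 4, D 19, A 21, B 41.
B and A advance.
Runoff: B is preferred to A by 41 voters; A by 44.
A wins the runoff.

A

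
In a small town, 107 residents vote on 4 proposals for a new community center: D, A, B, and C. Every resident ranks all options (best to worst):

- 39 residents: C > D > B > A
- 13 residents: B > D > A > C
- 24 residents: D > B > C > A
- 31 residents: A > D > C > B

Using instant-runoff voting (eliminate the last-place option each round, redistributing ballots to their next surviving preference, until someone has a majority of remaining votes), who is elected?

D

Round 1: D 24, A 31, B 13, C 39. Eliminate B.
Round 2: D 37, A 31, C 39. Eliminate A.
Round 3: D 68, C 39. D has a majority.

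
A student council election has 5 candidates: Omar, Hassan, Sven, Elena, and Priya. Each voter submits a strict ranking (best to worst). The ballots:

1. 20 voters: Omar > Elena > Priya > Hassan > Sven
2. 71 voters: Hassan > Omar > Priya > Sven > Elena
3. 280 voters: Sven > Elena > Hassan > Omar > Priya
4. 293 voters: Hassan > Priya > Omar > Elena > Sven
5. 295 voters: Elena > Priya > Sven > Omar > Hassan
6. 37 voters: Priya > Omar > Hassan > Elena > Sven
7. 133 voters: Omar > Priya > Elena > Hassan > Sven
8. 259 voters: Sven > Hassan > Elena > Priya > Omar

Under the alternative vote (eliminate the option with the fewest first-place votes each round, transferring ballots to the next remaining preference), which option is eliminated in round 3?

Round 1: Omar 153, Hassan 364, Sven 539, Elena 295, Priya 37. Eliminate Priya.
Round 2: Omar 190, Hassan 364, Sven 539, Elena 295. Eliminate Omar.
Round 3: Hassan 401, Sven 539, Elena 448. Eliminate Hassan.

Hassan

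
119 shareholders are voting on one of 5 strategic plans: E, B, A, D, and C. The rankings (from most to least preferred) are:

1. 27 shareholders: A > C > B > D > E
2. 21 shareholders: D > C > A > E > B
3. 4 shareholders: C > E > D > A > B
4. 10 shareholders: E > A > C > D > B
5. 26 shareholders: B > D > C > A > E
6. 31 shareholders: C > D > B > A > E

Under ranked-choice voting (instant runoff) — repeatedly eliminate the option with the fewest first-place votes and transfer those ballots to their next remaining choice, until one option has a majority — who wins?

C

Round 1: E 10, B 26, A 27, D 21, C 35. Eliminate E.
Round 2: B 26, A 37, D 21, C 35. Eliminate D.
Round 3: B 26, A 37, C 56. Eliminate B.
Round 4: A 37, C 82. C has a majority.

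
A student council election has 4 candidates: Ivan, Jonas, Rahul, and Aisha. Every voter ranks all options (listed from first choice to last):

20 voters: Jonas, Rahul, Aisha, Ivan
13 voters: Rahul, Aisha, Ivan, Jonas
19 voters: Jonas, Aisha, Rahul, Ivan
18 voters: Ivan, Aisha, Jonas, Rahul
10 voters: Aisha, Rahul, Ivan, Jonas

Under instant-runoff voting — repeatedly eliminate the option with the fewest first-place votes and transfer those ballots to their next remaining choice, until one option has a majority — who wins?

Round 1: Ivan 18, Jonas 39, Rahul 13, Aisha 10. Eliminate Aisha.
Round 2: Ivan 18, Jonas 39, Rahul 23. Eliminate Ivan.
Round 3: Jonas 57, Rahul 23. Jonas has a majority.

Jonas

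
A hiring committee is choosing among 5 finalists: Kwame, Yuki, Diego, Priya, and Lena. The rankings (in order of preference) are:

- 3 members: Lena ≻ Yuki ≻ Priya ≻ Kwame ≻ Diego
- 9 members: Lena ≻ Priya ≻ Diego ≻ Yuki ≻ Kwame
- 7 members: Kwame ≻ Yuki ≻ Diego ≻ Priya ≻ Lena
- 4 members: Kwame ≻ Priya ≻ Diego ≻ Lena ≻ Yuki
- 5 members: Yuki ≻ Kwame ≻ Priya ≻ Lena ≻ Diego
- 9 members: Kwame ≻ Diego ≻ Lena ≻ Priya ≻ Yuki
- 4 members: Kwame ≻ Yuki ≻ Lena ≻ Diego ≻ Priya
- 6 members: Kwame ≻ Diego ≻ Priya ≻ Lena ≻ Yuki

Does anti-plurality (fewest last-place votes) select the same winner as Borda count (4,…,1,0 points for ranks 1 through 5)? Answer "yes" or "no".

Anti-plurality — last-place votes: Kwame 9, Yuki 19, Diego 8, Priya 4, Lena 7. Winner: Priya.
Borda — scores: Kwame 138, Yuki 71, Diego 89, Priya 83, Lena 89. Winner: Kwame.
The two methods disagree.

no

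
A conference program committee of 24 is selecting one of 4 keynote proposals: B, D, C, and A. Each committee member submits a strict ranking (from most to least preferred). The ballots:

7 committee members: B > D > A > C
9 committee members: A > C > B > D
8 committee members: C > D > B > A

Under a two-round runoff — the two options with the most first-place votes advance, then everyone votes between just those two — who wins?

A

Round 1 first-place votes: B 7, D 0, C 8, A 9.
A and C advance.
Runoff: A is preferred to C by 16 voters; C by 8.
A wins the runoff.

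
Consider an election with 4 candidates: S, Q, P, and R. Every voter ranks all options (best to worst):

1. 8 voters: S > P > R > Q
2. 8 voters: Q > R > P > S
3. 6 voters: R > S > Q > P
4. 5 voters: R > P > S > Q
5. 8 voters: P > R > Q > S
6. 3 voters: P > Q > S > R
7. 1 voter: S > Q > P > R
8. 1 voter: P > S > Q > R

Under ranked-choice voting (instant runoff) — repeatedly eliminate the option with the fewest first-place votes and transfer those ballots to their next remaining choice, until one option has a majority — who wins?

P

Round 1: S 9, Q 8, P 12, R 11. Eliminate Q.
Round 2: S 9, P 12, R 19. Eliminate S.
Round 3: P 21, R 19. P has a majority.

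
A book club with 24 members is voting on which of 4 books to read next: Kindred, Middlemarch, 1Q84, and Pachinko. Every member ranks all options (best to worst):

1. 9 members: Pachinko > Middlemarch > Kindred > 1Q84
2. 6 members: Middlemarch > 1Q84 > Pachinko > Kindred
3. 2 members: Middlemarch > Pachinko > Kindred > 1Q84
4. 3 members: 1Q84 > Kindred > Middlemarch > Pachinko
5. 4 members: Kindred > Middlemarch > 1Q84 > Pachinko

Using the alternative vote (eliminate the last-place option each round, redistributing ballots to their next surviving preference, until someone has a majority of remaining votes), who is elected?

Middlemarch

Round 1: Kindred 4, Middlemarch 8, 1Q84 3, Pachinko 9. Eliminate 1Q84.
Round 2: Kindred 7, Middlemarch 8, Pachinko 9. Eliminate Kindred.
Round 3: Middlemarch 15, Pachinko 9. Middlemarch has a majority.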